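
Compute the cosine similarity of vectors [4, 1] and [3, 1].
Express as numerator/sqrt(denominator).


dot = 13. |a|^2 = 17, |b|^2 = 10. cos = 13/sqrt(170).

13/sqrt(170)


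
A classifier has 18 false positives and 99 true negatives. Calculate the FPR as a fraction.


FPR = FP / (FP + TN) = 18 / 117 = 2/13.

2/13


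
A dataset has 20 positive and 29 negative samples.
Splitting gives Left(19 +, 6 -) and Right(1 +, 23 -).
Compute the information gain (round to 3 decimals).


H(parent) = 0.9755. H(left) = 0.7950, H(right) = 0.2499. Weighted = (25/49)*0.7950 + (24/49)*0.2499 = 0.5280. IG = 0.9755 - 0.5280 = 0.4475, which rounds to 0.448.

0.448


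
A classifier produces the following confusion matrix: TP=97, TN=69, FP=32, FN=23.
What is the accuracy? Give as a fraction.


Accuracy = (TP + TN) / (TP + TN + FP + FN) = (97 + 69) / 221 = 166/221.

166/221


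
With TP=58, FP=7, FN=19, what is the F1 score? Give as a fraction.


Precision = 58/65 = 58/65. Recall = 58/77 = 58/77. F1 = 2*P*R/(P+R) = 58/71.

58/71


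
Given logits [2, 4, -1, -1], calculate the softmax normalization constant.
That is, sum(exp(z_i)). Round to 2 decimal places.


Denom = e^2=7.3891 + e^4=54.5982 + e^-1=0.3679 + e^-1=0.3679. Sum = 62.7231, which rounds to 62.72.

62.72


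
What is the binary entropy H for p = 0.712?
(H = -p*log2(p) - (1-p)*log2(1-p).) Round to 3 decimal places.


H = -0.712*log2(0.712) - 0.288*log2(0.288) = 0.866.

0.866


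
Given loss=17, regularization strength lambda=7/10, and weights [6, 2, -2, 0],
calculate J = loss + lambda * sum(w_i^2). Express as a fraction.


L2 sq norm = sum(w^2) = 44. J = 17 + 7/10 * 44 = 239/5.

239/5


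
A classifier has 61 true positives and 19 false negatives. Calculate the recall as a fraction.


Recall = TP / (TP + FN) = 61 / 80 = 61/80.

61/80


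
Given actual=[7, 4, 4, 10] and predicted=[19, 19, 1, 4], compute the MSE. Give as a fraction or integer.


MSE = (1/4) * ((7-19)^2=144 + (4-19)^2=225 + (4-1)^2=9 + (10-4)^2=36). Sum = 414. MSE = 207/2.

207/2


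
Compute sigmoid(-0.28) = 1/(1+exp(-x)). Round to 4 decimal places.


sigma(-0.28) = 1/(1+e^(0.28)) = 1/(1+1.323130) = 1/2.323130 = 0.4305.

0.4305


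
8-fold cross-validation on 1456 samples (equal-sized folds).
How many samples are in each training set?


Each validation fold has 1456/8 = 182 samples. Training set = 1456 - 182 = 1274.

1274


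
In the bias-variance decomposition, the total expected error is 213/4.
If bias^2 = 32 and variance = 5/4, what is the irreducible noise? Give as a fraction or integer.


Total error = bias^2 + variance + irreducible noise. So irreducible noise = 213/4 - 32 - 5/4 = 20.

20


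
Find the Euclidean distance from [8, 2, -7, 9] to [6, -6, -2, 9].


d = sqrt(sum of squared differences). (8-6)^2=4, (2--6)^2=64, (-7--2)^2=25, (9-9)^2=0. Sum = 93.

sqrt(93)


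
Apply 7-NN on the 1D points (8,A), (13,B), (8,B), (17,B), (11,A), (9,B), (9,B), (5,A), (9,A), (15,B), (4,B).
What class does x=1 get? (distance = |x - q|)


Distances: |8-1|=7, |13-1|=12, |8-1|=7, |17-1|=16, |11-1|=10, |9-1|=8, |9-1|=8, |5-1|=4, |9-1|=8, |15-1|=14, |4-1|=3. 7 nearest: (4,B), (5,A), (8,A), (8,B), (9,A), (9,B), (9,B). Counts: {'B': 4, 'A': 3}. Majority class: B.

B


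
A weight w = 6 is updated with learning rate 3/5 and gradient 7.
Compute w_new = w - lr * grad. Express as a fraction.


w_new = 6 - 3/5 * 7 = 6 - 21/5 = 9/5.

9/5


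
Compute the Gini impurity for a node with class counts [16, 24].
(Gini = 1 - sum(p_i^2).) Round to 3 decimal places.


Total = 40. Proportions: 16/40, 24/40. sum(p_i^2) = 0.5200. Gini = 1 - 0.5200 = 0.4800, which rounds to 0.480.

0.480


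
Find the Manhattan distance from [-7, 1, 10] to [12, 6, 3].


d = sum of absolute differences: |-7-12|=19 + |1-6|=5 + |10-3|=7 = 31.

31


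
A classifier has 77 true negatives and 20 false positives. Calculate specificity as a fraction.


Specificity = TN / (TN + FP) = 77 / 97 = 77/97.

77/97


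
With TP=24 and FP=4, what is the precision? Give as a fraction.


Precision = TP / (TP + FP) = 24 / 28 = 6/7.

6/7


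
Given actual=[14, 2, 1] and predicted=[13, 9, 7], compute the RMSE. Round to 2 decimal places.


MSE = 28.6667. RMSE = sqrt(28.6667) = 5.35.

5.35


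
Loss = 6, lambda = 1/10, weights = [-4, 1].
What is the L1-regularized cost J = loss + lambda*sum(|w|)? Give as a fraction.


L1 norm = sum(|w|) = 5. J = 6 + 1/10 * 5 = 13/2.

13/2


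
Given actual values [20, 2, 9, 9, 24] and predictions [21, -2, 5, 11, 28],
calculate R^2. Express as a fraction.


Mean(y) = 64/5. SS_res = 53. SS_tot = 1614/5. R^2 = 1 - 53/(1614/5) = 1349/1614.

1349/1614


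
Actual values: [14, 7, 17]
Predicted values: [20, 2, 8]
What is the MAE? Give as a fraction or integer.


MAE = (1/3) * (|14-20|=6 + |7-2|=5 + |17-8|=9). Sum = 20. MAE = 20/3.

20/3


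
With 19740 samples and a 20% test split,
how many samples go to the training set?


Test set = 19740 * 20% = 3948. Training set = 19740 - 3948 = 15792.

15792


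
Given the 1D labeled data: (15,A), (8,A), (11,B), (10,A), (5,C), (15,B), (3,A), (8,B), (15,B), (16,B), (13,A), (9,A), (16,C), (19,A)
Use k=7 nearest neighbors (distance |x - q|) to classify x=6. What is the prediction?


Distances: |15-6|=9, |8-6|=2, |11-6|=5, |10-6|=4, |5-6|=1, |15-6|=9, |3-6|=3, |8-6|=2, |15-6|=9, |16-6|=10, |13-6|=7, |9-6|=3, |16-6|=10, |19-6|=13. 7 nearest: (5,C), (8,A), (8,B), (3,A), (9,A), (10,A), (11,B). Counts: {'C': 1, 'A': 4, 'B': 2}. Majority class: A.

A


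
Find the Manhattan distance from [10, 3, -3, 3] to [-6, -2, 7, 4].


d = sum of absolute differences: |10--6|=16 + |3--2|=5 + |-3-7|=10 + |3-4|=1 = 32.

32


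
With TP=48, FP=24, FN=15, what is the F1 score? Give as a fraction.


Precision = 48/72 = 2/3. Recall = 48/63 = 16/21. F1 = 2*P*R/(P+R) = 32/45.

32/45


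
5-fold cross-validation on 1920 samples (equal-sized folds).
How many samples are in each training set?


Each validation fold has 1920/5 = 384 samples. Training set = 1920 - 384 = 1536.

1536


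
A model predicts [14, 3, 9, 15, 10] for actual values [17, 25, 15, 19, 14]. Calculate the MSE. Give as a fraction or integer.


MSE = (1/5) * ((17-14)^2=9 + (25-3)^2=484 + (15-9)^2=36 + (19-15)^2=16 + (14-10)^2=16). Sum = 561. MSE = 561/5.

561/5


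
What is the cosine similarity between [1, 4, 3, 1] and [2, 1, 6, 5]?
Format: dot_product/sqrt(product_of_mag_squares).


dot = 29. |a|^2 = 27, |b|^2 = 66. cos = 29/sqrt(1782).

29/sqrt(1782)


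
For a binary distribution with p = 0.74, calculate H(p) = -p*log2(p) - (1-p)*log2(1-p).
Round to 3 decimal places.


H = -0.74*log2(0.74) - 0.26*log2(0.26) = 0.827.

0.827


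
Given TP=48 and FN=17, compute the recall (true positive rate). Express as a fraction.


Recall = TP / (TP + FN) = 48 / 65 = 48/65.

48/65


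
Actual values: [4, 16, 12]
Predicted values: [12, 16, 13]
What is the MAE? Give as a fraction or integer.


MAE = (1/3) * (|4-12|=8 + |16-16|=0 + |12-13|=1). Sum = 9. MAE = 3.

3


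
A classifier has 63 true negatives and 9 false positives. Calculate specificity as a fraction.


Specificity = TN / (TN + FP) = 63 / 72 = 7/8.

7/8


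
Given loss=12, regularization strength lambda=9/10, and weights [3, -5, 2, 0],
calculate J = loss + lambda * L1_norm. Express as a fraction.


L1 norm = sum(|w|) = 10. J = 12 + 9/10 * 10 = 21.

21


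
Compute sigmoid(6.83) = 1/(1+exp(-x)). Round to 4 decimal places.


sigma(6.83) = 1/(1+e^(-6.83)) = 1/(1+0.001081) = 1/1.001081 = 0.9989.

0.9989


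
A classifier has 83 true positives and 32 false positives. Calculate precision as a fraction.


Precision = TP / (TP + FP) = 83 / 115 = 83/115.

83/115


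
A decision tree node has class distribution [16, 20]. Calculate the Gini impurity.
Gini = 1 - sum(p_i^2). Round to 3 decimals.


Total = 36. Proportions: 16/36, 20/36. sum(p_i^2) = 0.5062. Gini = 1 - 0.5062 = 0.4938, which rounds to 0.494.

0.494


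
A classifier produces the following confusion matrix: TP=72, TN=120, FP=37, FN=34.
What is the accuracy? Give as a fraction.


Accuracy = (TP + TN) / (TP + TN + FP + FN) = (72 + 120) / 263 = 192/263.

192/263


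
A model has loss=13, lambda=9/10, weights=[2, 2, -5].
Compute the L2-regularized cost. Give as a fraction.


L2 sq norm = sum(w^2) = 33. J = 13 + 9/10 * 33 = 427/10.

427/10


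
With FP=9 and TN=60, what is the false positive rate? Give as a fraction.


FPR = FP / (FP + TN) = 9 / 69 = 3/23.

3/23


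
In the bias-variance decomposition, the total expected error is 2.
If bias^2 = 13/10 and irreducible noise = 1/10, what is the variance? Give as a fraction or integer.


Total error = bias^2 + variance + irreducible noise. So variance = 2 - 13/10 - 1/10 = 3/5.

3/5


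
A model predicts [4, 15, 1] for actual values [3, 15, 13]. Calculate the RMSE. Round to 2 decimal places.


MSE = 48.3333. RMSE = sqrt(48.3333) = 6.95.

6.95


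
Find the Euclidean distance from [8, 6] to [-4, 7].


d = sqrt(sum of squared differences). (8--4)^2=144, (6-7)^2=1. Sum = 145.

sqrt(145)


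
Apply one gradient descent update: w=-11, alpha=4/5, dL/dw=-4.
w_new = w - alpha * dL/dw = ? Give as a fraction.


w_new = -11 - 4/5 * -4 = -11 - -16/5 = -39/5.

-39/5


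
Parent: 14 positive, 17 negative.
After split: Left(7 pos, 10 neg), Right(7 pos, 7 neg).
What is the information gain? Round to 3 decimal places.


H(parent) = 0.9932. H(left) = 0.9774, H(right) = 1.0000. Weighted = (17/31)*0.9774 + (14/31)*1.0000 = 0.9876. IG = 0.9932 - 0.9876 = 0.0056, which rounds to 0.006.

0.006


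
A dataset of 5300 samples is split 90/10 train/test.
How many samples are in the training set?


Test set = 5300 * 10% = 530. Training set = 5300 - 530 = 4770.

4770


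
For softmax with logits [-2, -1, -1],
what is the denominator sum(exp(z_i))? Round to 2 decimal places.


Denom = e^-2=0.1353 + e^-1=0.3679 + e^-1=0.3679. Sum = 0.8711, which rounds to 0.87.

0.87


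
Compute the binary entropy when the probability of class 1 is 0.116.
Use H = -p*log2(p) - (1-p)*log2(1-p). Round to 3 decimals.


H = -0.116*log2(0.116) - 0.884*log2(0.884) = 0.518.

0.518


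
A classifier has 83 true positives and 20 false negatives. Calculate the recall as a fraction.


Recall = TP / (TP + FN) = 83 / 103 = 83/103.

83/103


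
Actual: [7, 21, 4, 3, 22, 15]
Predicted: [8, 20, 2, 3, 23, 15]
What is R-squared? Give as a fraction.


Mean(y) = 12. SS_res = 7. SS_tot = 360. R^2 = 1 - 7/(360) = 353/360.

353/360


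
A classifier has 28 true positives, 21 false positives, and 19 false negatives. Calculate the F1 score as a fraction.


Precision = 28/49 = 4/7. Recall = 28/47 = 28/47. F1 = 2*P*R/(P+R) = 7/12.

7/12


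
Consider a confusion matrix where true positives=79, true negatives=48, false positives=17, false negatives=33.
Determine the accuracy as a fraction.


Accuracy = (TP + TN) / (TP + TN + FP + FN) = (79 + 48) / 177 = 127/177.

127/177


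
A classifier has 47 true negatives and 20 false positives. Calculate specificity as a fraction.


Specificity = TN / (TN + FP) = 47 / 67 = 47/67.

47/67


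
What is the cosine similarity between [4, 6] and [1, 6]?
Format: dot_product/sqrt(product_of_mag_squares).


dot = 40. |a|^2 = 52, |b|^2 = 37. cos = 40/sqrt(1924).

40/sqrt(1924)


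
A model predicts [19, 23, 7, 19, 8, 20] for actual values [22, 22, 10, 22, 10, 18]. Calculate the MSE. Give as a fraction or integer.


MSE = (1/6) * ((22-19)^2=9 + (22-23)^2=1 + (10-7)^2=9 + (22-19)^2=9 + (10-8)^2=4 + (18-20)^2=4). Sum = 36. MSE = 6.

6


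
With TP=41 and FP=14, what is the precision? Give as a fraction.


Precision = TP / (TP + FP) = 41 / 55 = 41/55.

41/55


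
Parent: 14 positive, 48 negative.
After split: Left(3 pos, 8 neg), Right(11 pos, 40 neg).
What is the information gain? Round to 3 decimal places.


H(parent) = 0.7706. H(left) = 0.8454, H(right) = 0.7522. Weighted = (11/62)*0.8454 + (51/62)*0.7522 = 0.7687. IG = 0.7706 - 0.7687 = 0.0019, which rounds to 0.002.

0.002


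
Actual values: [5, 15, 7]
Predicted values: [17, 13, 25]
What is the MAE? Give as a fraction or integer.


MAE = (1/3) * (|5-17|=12 + |15-13|=2 + |7-25|=18). Sum = 32. MAE = 32/3.

32/3


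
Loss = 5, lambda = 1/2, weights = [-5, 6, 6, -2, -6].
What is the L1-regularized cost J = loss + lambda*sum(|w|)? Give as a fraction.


L1 norm = sum(|w|) = 25. J = 5 + 1/2 * 25 = 35/2.

35/2


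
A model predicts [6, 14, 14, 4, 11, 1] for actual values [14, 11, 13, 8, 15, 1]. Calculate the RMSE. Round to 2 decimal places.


MSE = 17.6667. RMSE = sqrt(17.6667) = 4.20.

4.20


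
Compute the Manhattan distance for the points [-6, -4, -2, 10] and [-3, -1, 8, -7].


d = sum of absolute differences: |-6--3|=3 + |-4--1|=3 + |-2-8|=10 + |10--7|=17 = 33.

33


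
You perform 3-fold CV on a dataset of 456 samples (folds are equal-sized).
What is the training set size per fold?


Each validation fold has 456/3 = 152 samples. Training set = 456 - 152 = 304.

304


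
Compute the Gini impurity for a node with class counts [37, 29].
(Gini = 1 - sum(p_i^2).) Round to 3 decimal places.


Total = 66. Proportions: 37/66, 29/66. sum(p_i^2) = 0.5073. Gini = 1 - 0.5073 = 0.4927, which rounds to 0.493.

0.493


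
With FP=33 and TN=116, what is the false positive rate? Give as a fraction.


FPR = FP / (FP + TN) = 33 / 149 = 33/149.

33/149


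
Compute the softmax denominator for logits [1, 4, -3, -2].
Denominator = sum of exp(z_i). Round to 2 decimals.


Denom = e^1=2.7183 + e^4=54.5982 + e^-3=0.0498 + e^-2=0.1353. Sum = 57.5016, which rounds to 57.50.

57.50


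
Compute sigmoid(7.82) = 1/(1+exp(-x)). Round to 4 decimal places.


sigma(7.82) = 1/(1+e^(-7.82)) = 1/(1+0.000402) = 1/1.000402 = 0.9996.

0.9996


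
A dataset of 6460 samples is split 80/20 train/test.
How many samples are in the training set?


Test set = 6460 * 20% = 1292. Training set = 6460 - 1292 = 5168.

5168


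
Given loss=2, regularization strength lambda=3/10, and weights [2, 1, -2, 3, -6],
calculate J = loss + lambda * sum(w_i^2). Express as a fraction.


L2 sq norm = sum(w^2) = 54. J = 2 + 3/10 * 54 = 91/5.

91/5


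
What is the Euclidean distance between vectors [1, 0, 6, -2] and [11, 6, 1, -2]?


d = sqrt(sum of squared differences). (1-11)^2=100, (0-6)^2=36, (6-1)^2=25, (-2--2)^2=0. Sum = 161.

sqrt(161)


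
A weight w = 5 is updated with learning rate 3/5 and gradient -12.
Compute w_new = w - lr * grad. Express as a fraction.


w_new = 5 - 3/5 * -12 = 5 - -36/5 = 61/5.

61/5


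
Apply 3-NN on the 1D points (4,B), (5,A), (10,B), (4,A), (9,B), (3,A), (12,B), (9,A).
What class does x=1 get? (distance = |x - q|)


Distances: |4-1|=3, |5-1|=4, |10-1|=9, |4-1|=3, |9-1|=8, |3-1|=2, |12-1|=11, |9-1|=8. 3 nearest: (3,A), (4,A), (4,B). Counts: {'A': 2, 'B': 1}. Majority class: A.

A


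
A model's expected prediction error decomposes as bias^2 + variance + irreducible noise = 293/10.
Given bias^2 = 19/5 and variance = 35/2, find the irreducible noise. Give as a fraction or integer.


Total error = bias^2 + variance + irreducible noise. So irreducible noise = 293/10 - 19/5 - 35/2 = 8.

8


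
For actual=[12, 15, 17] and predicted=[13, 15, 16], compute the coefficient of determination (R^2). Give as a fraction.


Mean(y) = 44/3. SS_res = 2. SS_tot = 38/3. R^2 = 1 - 2/(38/3) = 16/19.

16/19


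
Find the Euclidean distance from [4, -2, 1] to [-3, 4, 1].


d = sqrt(sum of squared differences). (4--3)^2=49, (-2-4)^2=36, (1-1)^2=0. Sum = 85.

sqrt(85)


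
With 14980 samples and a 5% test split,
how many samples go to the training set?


Test set = 14980 * 5% = 749. Training set = 14980 - 749 = 14231.

14231


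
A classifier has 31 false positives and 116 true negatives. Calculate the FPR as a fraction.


FPR = FP / (FP + TN) = 31 / 147 = 31/147.

31/147


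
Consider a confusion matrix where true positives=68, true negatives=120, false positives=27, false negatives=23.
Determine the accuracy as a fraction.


Accuracy = (TP + TN) / (TP + TN + FP + FN) = (68 + 120) / 238 = 94/119.

94/119


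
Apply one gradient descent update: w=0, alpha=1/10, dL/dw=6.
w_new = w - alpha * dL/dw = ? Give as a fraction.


w_new = 0 - 1/10 * 6 = 0 - 3/5 = -3/5.

-3/5


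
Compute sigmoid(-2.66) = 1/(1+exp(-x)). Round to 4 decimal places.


sigma(-2.66) = 1/(1+e^(2.66)) = 1/(1+14.296289) = 1/15.296289 = 0.0654.

0.0654


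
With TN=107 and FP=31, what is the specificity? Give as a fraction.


Specificity = TN / (TN + FP) = 107 / 138 = 107/138.

107/138


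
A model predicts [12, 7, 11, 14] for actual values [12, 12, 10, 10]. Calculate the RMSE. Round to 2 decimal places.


MSE = 10.5000. RMSE = sqrt(10.5000) = 3.24.

3.24


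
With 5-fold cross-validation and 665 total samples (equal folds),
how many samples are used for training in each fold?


Each validation fold has 665/5 = 133 samples. Training set = 665 - 133 = 532.

532


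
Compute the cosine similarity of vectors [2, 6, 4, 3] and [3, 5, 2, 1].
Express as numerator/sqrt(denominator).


dot = 47. |a|^2 = 65, |b|^2 = 39. cos = 47/sqrt(2535).

47/sqrt(2535)


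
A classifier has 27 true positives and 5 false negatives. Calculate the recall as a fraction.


Recall = TP / (TP + FN) = 27 / 32 = 27/32.

27/32


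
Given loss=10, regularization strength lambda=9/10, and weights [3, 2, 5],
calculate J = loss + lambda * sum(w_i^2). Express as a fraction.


L2 sq norm = sum(w^2) = 38. J = 10 + 9/10 * 38 = 221/5.

221/5


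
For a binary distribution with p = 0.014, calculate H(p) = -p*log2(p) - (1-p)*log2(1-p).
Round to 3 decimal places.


H = -0.014*log2(0.014) - 0.986*log2(0.986) = 0.106.

0.106


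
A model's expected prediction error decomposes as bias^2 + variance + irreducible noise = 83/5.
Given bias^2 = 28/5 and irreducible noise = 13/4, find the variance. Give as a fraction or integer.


Total error = bias^2 + variance + irreducible noise. So variance = 83/5 - 28/5 - 13/4 = 31/4.

31/4


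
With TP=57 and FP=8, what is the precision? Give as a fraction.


Precision = TP / (TP + FP) = 57 / 65 = 57/65.

57/65


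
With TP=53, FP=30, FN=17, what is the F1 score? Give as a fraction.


Precision = 53/83 = 53/83. Recall = 53/70 = 53/70. F1 = 2*P*R/(P+R) = 106/153.

106/153


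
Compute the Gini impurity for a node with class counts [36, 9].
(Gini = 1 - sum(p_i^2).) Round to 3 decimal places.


Total = 45. Proportions: 36/45, 9/45. sum(p_i^2) = 0.6800. Gini = 1 - 0.6800 = 0.3200, which rounds to 0.320.

0.320


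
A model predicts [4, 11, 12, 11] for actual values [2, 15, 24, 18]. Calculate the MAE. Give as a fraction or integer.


MAE = (1/4) * (|2-4|=2 + |15-11|=4 + |24-12|=12 + |18-11|=7). Sum = 25. MAE = 25/4.

25/4


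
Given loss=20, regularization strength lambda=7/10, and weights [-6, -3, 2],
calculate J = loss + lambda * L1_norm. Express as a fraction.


L1 norm = sum(|w|) = 11. J = 20 + 7/10 * 11 = 277/10.

277/10


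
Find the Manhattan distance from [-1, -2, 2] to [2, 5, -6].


d = sum of absolute differences: |-1-2|=3 + |-2-5|=7 + |2--6|=8 = 18.

18


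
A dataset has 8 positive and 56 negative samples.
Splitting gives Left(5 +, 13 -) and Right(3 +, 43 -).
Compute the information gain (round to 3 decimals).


H(parent) = 0.5436. H(left) = 0.8524, H(right) = 0.3478. Weighted = (18/64)*0.8524 + (46/64)*0.3478 = 0.4897. IG = 0.5436 - 0.4897 = 0.0539, which rounds to 0.054.

0.054


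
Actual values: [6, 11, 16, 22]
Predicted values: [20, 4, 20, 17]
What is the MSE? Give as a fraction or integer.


MSE = (1/4) * ((6-20)^2=196 + (11-4)^2=49 + (16-20)^2=16 + (22-17)^2=25). Sum = 286. MSE = 143/2.

143/2


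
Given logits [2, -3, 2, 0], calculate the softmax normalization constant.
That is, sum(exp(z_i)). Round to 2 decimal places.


Denom = e^2=7.3891 + e^-3=0.0498 + e^2=7.3891 + e^0=1.0000. Sum = 15.8280, which rounds to 15.83.

15.83


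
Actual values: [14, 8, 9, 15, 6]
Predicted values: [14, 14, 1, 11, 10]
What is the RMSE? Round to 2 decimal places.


MSE = 26.4000. RMSE = sqrt(26.4000) = 5.14.

5.14


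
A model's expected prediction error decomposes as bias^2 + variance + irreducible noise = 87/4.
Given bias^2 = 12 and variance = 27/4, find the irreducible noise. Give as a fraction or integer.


Total error = bias^2 + variance + irreducible noise. So irreducible noise = 87/4 - 12 - 27/4 = 3.

3


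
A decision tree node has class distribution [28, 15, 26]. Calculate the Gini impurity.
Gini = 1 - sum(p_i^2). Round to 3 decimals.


Total = 69. Proportions: 28/69, 15/69, 26/69. sum(p_i^2) = 0.3539. Gini = 1 - 0.3539 = 0.6461, which rounds to 0.646.

0.646


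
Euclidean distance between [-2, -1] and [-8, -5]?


d = sqrt(sum of squared differences). (-2--8)^2=36, (-1--5)^2=16. Sum = 52.

sqrt(52)


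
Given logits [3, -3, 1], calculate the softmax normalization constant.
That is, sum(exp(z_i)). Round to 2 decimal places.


Denom = e^3=20.0855 + e^-3=0.0498 + e^1=2.7183. Sum = 22.8536, which rounds to 22.85.

22.85


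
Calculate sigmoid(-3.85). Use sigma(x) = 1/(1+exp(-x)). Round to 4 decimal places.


sigma(-3.85) = 1/(1+e^(3.85)) = 1/(1+46.993063) = 1/47.993063 = 0.0208.

0.0208


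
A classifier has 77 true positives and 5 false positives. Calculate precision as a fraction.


Precision = TP / (TP + FP) = 77 / 82 = 77/82.

77/82


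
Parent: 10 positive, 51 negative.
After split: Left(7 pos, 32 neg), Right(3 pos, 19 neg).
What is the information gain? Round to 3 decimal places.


H(parent) = 0.6436. H(left) = 0.6790, H(right) = 0.5746. Weighted = (39/61)*0.6790 + (22/61)*0.5746 = 0.6413. IG = 0.6436 - 0.6413 = 0.0023, which rounds to 0.002.

0.002


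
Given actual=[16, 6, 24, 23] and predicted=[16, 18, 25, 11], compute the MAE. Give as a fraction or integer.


MAE = (1/4) * (|16-16|=0 + |6-18|=12 + |24-25|=1 + |23-11|=12). Sum = 25. MAE = 25/4.

25/4


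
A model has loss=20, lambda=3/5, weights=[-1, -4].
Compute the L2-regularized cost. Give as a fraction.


L2 sq norm = sum(w^2) = 17. J = 20 + 3/5 * 17 = 151/5.

151/5


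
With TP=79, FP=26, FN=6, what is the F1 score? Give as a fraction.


Precision = 79/105 = 79/105. Recall = 79/85 = 79/85. F1 = 2*P*R/(P+R) = 79/95.

79/95


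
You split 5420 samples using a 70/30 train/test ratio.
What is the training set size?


Test set = 5420 * 30% = 1626. Training set = 5420 - 1626 = 3794.

3794


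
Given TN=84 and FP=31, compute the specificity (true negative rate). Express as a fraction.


Specificity = TN / (TN + FP) = 84 / 115 = 84/115.

84/115


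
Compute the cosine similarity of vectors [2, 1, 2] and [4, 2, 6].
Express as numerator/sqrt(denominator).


dot = 22. |a|^2 = 9, |b|^2 = 56. cos = 22/sqrt(504).

22/sqrt(504)


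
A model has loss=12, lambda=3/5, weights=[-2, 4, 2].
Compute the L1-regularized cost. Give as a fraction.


L1 norm = sum(|w|) = 8. J = 12 + 3/5 * 8 = 84/5.

84/5


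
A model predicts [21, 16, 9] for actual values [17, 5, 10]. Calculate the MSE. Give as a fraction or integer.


MSE = (1/3) * ((17-21)^2=16 + (5-16)^2=121 + (10-9)^2=1). Sum = 138. MSE = 46.

46


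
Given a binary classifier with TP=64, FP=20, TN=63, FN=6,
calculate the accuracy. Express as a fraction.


Accuracy = (TP + TN) / (TP + TN + FP + FN) = (64 + 63) / 153 = 127/153.

127/153


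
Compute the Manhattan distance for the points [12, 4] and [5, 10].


d = sum of absolute differences: |12-5|=7 + |4-10|=6 = 13.

13


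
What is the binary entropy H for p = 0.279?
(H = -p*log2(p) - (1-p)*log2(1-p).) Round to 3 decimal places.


H = -0.279*log2(0.279) - 0.721*log2(0.721) = 0.854.

0.854


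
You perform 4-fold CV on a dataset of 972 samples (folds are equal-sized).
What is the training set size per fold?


Each validation fold has 972/4 = 243 samples. Training set = 972 - 243 = 729.

729


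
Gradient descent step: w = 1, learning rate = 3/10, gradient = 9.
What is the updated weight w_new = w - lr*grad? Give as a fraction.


w_new = 1 - 3/10 * 9 = 1 - 27/10 = -17/10.

-17/10


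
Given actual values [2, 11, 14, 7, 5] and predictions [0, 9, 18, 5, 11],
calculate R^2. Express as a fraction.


Mean(y) = 39/5. SS_res = 64. SS_tot = 454/5. R^2 = 1 - 64/(454/5) = 67/227.

67/227


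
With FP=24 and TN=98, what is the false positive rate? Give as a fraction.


FPR = FP / (FP + TN) = 24 / 122 = 12/61.

12/61


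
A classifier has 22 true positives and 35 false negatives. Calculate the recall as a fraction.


Recall = TP / (TP + FN) = 22 / 57 = 22/57.

22/57


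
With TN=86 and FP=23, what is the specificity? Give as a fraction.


Specificity = TN / (TN + FP) = 86 / 109 = 86/109.

86/109


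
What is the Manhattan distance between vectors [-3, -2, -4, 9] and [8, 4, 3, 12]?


d = sum of absolute differences: |-3-8|=11 + |-2-4|=6 + |-4-3|=7 + |9-12|=3 = 27.

27


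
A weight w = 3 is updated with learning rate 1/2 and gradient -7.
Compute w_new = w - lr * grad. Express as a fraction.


w_new = 3 - 1/2 * -7 = 3 - -7/2 = 13/2.

13/2


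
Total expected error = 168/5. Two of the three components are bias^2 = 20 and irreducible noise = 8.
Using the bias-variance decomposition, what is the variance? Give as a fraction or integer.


Total error = bias^2 + variance + irreducible noise. So variance = 168/5 - 20 - 8 = 28/5.

28/5


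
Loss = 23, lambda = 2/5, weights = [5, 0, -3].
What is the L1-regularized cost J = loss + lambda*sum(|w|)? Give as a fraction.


L1 norm = sum(|w|) = 8. J = 23 + 2/5 * 8 = 131/5.

131/5


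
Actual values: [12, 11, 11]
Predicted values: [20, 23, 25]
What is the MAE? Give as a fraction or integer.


MAE = (1/3) * (|12-20|=8 + |11-23|=12 + |11-25|=14). Sum = 34. MAE = 34/3.

34/3


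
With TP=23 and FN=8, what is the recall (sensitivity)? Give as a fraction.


Recall = TP / (TP + FN) = 23 / 31 = 23/31.

23/31


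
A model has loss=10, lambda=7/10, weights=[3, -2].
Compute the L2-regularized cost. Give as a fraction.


L2 sq norm = sum(w^2) = 13. J = 10 + 7/10 * 13 = 191/10.

191/10


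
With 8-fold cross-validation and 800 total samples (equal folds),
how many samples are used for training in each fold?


Each validation fold has 800/8 = 100 samples. Training set = 800 - 100 = 700.

700


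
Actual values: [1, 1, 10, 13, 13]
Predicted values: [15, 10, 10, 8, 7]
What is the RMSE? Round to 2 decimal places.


MSE = 67.6000. RMSE = sqrt(67.6000) = 8.22.

8.22


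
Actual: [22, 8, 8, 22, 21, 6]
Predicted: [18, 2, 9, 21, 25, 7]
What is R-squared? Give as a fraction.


Mean(y) = 29/2. SS_res = 71. SS_tot = 623/2. R^2 = 1 - 71/(623/2) = 481/623.

481/623


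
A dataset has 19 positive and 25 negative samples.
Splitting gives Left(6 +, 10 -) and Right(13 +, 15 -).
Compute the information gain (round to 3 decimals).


H(parent) = 0.9865. H(left) = 0.9544, H(right) = 0.9963. Weighted = (16/44)*0.9544 + (28/44)*0.9963 = 0.9811. IG = 0.9865 - 0.9811 = 0.0054, which rounds to 0.005.

0.005


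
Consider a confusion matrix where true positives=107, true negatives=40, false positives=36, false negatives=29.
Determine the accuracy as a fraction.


Accuracy = (TP + TN) / (TP + TN + FP + FN) = (107 + 40) / 212 = 147/212.

147/212


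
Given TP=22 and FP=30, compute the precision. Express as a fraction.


Precision = TP / (TP + FP) = 22 / 52 = 11/26.

11/26


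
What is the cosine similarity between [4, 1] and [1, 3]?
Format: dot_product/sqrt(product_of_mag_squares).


dot = 7. |a|^2 = 17, |b|^2 = 10. cos = 7/sqrt(170).

7/sqrt(170)


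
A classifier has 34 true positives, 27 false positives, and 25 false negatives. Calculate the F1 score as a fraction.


Precision = 34/61 = 34/61. Recall = 34/59 = 34/59. F1 = 2*P*R/(P+R) = 17/30.

17/30


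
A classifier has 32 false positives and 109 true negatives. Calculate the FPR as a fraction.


FPR = FP / (FP + TN) = 32 / 141 = 32/141.

32/141


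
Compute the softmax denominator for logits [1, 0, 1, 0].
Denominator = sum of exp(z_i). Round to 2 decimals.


Denom = e^1=2.7183 + e^0=1.0000 + e^1=2.7183 + e^0=1.0000. Sum = 7.4366, which rounds to 7.44.

7.44


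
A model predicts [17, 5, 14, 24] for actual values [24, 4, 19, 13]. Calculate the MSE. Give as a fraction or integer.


MSE = (1/4) * ((24-17)^2=49 + (4-5)^2=1 + (19-14)^2=25 + (13-24)^2=121). Sum = 196. MSE = 49.

49


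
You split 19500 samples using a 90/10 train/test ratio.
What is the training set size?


Test set = 19500 * 10% = 1950. Training set = 19500 - 1950 = 17550.

17550


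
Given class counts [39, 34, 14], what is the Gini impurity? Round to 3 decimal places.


Total = 87. Proportions: 39/87, 34/87, 14/87. sum(p_i^2) = 0.3796. Gini = 1 - 0.3796 = 0.6204, which rounds to 0.620.

0.620


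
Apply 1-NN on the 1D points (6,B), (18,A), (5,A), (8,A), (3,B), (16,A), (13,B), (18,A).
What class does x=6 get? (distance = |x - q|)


Distances: |6-6|=0, |18-6|=12, |5-6|=1, |8-6|=2, |3-6|=3, |16-6|=10, |13-6|=7, |18-6|=12. 1 nearest: (6,B). Counts: {'B': 1}. Majority class: B.

B


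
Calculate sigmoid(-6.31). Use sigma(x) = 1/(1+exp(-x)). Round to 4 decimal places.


sigma(-6.31) = 1/(1+e^(6.31)) = 1/(1+550.044949) = 1/551.044949 = 0.0018.

0.0018


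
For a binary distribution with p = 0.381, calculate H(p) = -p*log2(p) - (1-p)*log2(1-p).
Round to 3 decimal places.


H = -0.381*log2(0.381) - 0.619*log2(0.619) = 0.959.

0.959


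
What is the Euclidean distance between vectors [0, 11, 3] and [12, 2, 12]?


d = sqrt(sum of squared differences). (0-12)^2=144, (11-2)^2=81, (3-12)^2=81. Sum = 306.

sqrt(306)


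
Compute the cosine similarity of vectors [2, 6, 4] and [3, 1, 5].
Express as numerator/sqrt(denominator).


dot = 32. |a|^2 = 56, |b|^2 = 35. cos = 32/sqrt(1960).

32/sqrt(1960)


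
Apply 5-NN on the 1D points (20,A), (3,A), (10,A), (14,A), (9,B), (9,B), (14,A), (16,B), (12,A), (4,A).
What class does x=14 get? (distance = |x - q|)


Distances: |20-14|=6, |3-14|=11, |10-14|=4, |14-14|=0, |9-14|=5, |9-14|=5, |14-14|=0, |16-14|=2, |12-14|=2, |4-14|=10. 5 nearest: (14,A), (14,A), (12,A), (16,B), (10,A). Counts: {'A': 4, 'B': 1}. Majority class: A.

A


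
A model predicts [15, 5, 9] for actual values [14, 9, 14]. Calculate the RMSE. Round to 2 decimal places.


MSE = 14.0000. RMSE = sqrt(14.0000) = 3.74.

3.74


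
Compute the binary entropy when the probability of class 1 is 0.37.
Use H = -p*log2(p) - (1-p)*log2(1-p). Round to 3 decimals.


H = -0.37*log2(0.37) - 0.63*log2(0.63) = 0.951.

0.951


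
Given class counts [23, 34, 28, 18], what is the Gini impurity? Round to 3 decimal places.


Total = 103. Proportions: 23/103, 34/103, 28/103, 18/103. sum(p_i^2) = 0.2633. Gini = 1 - 0.2633 = 0.7367, which rounds to 0.737.

0.737


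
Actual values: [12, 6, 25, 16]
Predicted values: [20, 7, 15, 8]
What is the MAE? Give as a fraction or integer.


MAE = (1/4) * (|12-20|=8 + |6-7|=1 + |25-15|=10 + |16-8|=8). Sum = 27. MAE = 27/4.

27/4


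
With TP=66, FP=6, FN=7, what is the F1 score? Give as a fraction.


Precision = 66/72 = 11/12. Recall = 66/73 = 66/73. F1 = 2*P*R/(P+R) = 132/145.

132/145


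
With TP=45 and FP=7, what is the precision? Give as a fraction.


Precision = TP / (TP + FP) = 45 / 52 = 45/52.

45/52


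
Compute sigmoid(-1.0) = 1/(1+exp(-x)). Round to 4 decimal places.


sigma(-1.0) = 1/(1+e^(1.0)) = 1/(1+2.718282) = 1/3.718282 = 0.2689.

0.2689


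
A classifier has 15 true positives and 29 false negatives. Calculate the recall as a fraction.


Recall = TP / (TP + FN) = 15 / 44 = 15/44.

15/44


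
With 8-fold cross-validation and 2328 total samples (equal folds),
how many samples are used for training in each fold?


Each validation fold has 2328/8 = 291 samples. Training set = 2328 - 291 = 2037.

2037


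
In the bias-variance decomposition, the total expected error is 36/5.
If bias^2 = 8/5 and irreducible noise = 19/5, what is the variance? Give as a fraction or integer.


Total error = bias^2 + variance + irreducible noise. So variance = 36/5 - 8/5 - 19/5 = 9/5.

9/5


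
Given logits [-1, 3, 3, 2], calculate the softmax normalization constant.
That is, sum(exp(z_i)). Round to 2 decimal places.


Denom = e^-1=0.3679 + e^3=20.0855 + e^3=20.0855 + e^2=7.3891. Sum = 47.9280, which rounds to 47.93.

47.93


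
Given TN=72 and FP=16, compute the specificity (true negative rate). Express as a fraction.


Specificity = TN / (TN + FP) = 72 / 88 = 9/11.

9/11


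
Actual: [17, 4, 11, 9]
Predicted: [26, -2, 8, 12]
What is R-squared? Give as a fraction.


Mean(y) = 41/4. SS_res = 135. SS_tot = 347/4. R^2 = 1 - 135/(347/4) = -193/347.

-193/347


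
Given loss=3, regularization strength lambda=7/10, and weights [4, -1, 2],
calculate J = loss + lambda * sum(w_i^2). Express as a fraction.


L2 sq norm = sum(w^2) = 21. J = 3 + 7/10 * 21 = 177/10.

177/10


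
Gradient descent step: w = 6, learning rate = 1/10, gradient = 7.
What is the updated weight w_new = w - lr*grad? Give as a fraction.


w_new = 6 - 1/10 * 7 = 6 - 7/10 = 53/10.

53/10


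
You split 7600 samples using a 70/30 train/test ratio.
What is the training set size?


Test set = 7600 * 30% = 2280. Training set = 7600 - 2280 = 5320.

5320


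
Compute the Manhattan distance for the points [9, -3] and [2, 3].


d = sum of absolute differences: |9-2|=7 + |-3-3|=6 = 13.

13


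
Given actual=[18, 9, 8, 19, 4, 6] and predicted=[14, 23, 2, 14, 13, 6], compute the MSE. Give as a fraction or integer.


MSE = (1/6) * ((18-14)^2=16 + (9-23)^2=196 + (8-2)^2=36 + (19-14)^2=25 + (4-13)^2=81 + (6-6)^2=0). Sum = 354. MSE = 59.

59


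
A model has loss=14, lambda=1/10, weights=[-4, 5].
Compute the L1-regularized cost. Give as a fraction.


L1 norm = sum(|w|) = 9. J = 14 + 1/10 * 9 = 149/10.

149/10


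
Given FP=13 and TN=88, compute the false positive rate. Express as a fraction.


FPR = FP / (FP + TN) = 13 / 101 = 13/101.

13/101


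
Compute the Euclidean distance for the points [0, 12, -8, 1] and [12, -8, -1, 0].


d = sqrt(sum of squared differences). (0-12)^2=144, (12--8)^2=400, (-8--1)^2=49, (1-0)^2=1. Sum = 594.

sqrt(594)


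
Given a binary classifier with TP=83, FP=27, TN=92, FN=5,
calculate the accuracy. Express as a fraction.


Accuracy = (TP + TN) / (TP + TN + FP + FN) = (83 + 92) / 207 = 175/207.

175/207


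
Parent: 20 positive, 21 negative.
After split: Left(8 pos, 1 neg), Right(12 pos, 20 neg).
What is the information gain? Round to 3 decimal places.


H(parent) = 0.9996. H(left) = 0.5033, H(right) = 0.9544. Weighted = (9/41)*0.5033 + (32/41)*0.9544 = 0.8554. IG = 0.9996 - 0.8554 = 0.1442, which rounds to 0.144.

0.144


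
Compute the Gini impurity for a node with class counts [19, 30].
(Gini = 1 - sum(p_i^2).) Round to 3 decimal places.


Total = 49. Proportions: 19/49, 30/49. sum(p_i^2) = 0.5252. Gini = 1 - 0.5252 = 0.4748, which rounds to 0.475.

0.475


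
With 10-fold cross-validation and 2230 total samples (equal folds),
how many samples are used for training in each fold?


Each validation fold has 2230/10 = 223 samples. Training set = 2230 - 223 = 2007.

2007


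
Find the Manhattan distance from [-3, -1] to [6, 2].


d = sum of absolute differences: |-3-6|=9 + |-1-2|=3 = 12.

12


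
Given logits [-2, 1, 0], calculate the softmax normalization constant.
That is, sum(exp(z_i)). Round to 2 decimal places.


Denom = e^-2=0.1353 + e^1=2.7183 + e^0=1.0000. Sum = 3.8536, which rounds to 3.85.

3.85


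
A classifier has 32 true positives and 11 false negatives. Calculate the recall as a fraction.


Recall = TP / (TP + FN) = 32 / 43 = 32/43.

32/43


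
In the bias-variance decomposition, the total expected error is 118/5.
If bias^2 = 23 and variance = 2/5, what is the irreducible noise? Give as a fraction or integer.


Total error = bias^2 + variance + irreducible noise. So irreducible noise = 118/5 - 23 - 2/5 = 1/5.

1/5


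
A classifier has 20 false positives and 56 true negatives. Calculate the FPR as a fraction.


FPR = FP / (FP + TN) = 20 / 76 = 5/19.

5/19


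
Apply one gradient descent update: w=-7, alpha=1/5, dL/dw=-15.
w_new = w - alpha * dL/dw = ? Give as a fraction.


w_new = -7 - 1/5 * -15 = -7 - -3 = -4.

-4


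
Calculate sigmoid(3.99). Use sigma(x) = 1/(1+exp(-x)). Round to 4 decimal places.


sigma(3.99) = 1/(1+e^(-3.99)) = 1/(1+0.018500) = 1/1.018500 = 0.9818.

0.9818


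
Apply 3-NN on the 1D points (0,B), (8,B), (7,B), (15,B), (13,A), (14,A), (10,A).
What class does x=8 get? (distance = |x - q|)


Distances: |0-8|=8, |8-8|=0, |7-8|=1, |15-8|=7, |13-8|=5, |14-8|=6, |10-8|=2. 3 nearest: (8,B), (7,B), (10,A). Counts: {'B': 2, 'A': 1}. Majority class: B.

B


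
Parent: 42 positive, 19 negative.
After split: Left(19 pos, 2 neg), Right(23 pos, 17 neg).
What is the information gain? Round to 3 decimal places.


H(parent) = 0.8949. H(left) = 0.4537, H(right) = 0.9837. Weighted = (21/61)*0.4537 + (40/61)*0.9837 = 0.8012. IG = 0.8949 - 0.8012 = 0.0937, which rounds to 0.094.

0.094


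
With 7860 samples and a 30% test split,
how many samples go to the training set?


Test set = 7860 * 30% = 2358. Training set = 7860 - 2358 = 5502.

5502


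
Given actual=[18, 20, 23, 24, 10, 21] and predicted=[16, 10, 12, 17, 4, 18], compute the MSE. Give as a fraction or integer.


MSE = (1/6) * ((18-16)^2=4 + (20-10)^2=100 + (23-12)^2=121 + (24-17)^2=49 + (10-4)^2=36 + (21-18)^2=9). Sum = 319. MSE = 319/6.

319/6


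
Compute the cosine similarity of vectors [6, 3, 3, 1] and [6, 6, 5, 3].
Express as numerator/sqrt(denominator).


dot = 72. |a|^2 = 55, |b|^2 = 106. cos = 72/sqrt(5830).

72/sqrt(5830)


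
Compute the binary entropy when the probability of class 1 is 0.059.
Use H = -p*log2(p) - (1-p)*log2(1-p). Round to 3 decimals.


H = -0.059*log2(0.059) - 0.941*log2(0.941) = 0.323.

0.323


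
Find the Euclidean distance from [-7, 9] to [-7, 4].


d = sqrt(sum of squared differences). (-7--7)^2=0, (9-4)^2=25. Sum = 25.

5


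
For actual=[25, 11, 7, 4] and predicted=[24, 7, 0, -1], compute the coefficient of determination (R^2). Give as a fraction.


Mean(y) = 47/4. SS_res = 91. SS_tot = 1035/4. R^2 = 1 - 91/(1035/4) = 671/1035.

671/1035


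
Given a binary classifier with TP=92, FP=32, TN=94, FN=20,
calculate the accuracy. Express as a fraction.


Accuracy = (TP + TN) / (TP + TN + FP + FN) = (92 + 94) / 238 = 93/119.

93/119


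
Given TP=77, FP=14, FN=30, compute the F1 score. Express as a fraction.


Precision = 77/91 = 11/13. Recall = 77/107 = 77/107. F1 = 2*P*R/(P+R) = 7/9.

7/9


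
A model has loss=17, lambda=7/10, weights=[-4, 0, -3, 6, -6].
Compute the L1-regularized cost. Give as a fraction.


L1 norm = sum(|w|) = 19. J = 17 + 7/10 * 19 = 303/10.

303/10


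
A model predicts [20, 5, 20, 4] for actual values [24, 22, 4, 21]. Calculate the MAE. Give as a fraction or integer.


MAE = (1/4) * (|24-20|=4 + |22-5|=17 + |4-20|=16 + |21-4|=17). Sum = 54. MAE = 27/2.

27/2


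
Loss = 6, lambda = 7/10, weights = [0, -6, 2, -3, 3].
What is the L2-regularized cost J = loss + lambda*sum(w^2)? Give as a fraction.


L2 sq norm = sum(w^2) = 58. J = 6 + 7/10 * 58 = 233/5.

233/5
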